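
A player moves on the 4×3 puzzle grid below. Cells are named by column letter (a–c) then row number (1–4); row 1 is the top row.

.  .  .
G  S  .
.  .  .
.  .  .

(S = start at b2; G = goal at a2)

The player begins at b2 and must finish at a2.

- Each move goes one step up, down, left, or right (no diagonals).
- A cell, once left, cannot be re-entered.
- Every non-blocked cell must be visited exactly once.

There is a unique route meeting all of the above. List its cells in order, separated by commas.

Need to visit all 12 open cells exactly once, starting at b2 and ending at a2.
Route from b2: down to b3, left to a3, down to a4, 2× right (reaching c4), 3× up (reaching c1), 2× left (reaching a1), down to a2 — 11 moves in all.
Check: all 12 open cells covered.

b2, b3, a3, a4, b4, c4, c3, c2, c1, b1, a1, a2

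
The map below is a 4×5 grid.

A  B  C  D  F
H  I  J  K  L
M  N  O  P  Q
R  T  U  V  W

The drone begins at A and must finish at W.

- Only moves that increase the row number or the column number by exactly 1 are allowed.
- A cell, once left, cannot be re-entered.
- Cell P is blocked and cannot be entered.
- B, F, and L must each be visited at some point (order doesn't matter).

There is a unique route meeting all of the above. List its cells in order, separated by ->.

Moves only go right or down, so the column and row indices never decrease.
Route from A: right 4 to F, down 3 to W — 7 moves in all.
Check: all required cells visited.

A -> B -> C -> D -> F -> L -> Q -> W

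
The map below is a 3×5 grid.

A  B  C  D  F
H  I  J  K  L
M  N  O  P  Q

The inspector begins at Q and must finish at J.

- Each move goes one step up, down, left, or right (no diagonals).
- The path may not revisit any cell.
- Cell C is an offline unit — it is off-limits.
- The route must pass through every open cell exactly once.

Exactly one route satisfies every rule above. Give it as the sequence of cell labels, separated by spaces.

Q L F D K P O N M H A B I J

Need to visit all 14 open cells exactly once, starting at Q and ending at J.
Cell F has only two open neighbours (L and D), so the path must pass straight through it: one of those is the cell it's entered from and the other is where it exits.
Route from Q: up 2 to F, left 1 to D, down 2 to P, left 3 to M, up 2 to A, right 1 to B, down 1 to I, right 1 to J — 13 moves in all.
Check: all 14 open cells covered.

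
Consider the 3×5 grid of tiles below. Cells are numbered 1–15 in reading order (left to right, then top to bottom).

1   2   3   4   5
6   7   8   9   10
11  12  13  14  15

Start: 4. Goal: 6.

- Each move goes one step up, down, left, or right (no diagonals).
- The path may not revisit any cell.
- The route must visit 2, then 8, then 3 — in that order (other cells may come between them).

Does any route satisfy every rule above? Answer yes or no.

Ignoring the required order, 32 revisit-free routes from 4 to 6 pass through all of 2, 8, and 3; the waypoint orders that occur are 8 → 3 → 2 (25); 3 → 8 → 2 (4); 3 → 2 → 8 (3) — never 2 → 8 → 3.

no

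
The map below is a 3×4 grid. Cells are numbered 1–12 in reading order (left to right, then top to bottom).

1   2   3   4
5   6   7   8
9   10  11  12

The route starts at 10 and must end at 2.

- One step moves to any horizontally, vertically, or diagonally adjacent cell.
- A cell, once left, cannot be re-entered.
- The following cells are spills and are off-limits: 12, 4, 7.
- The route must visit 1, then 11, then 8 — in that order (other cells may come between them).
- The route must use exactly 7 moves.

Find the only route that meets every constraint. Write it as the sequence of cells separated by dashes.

The waypoints must appear in the order 1, 11, 8, with no cell reused.
Route from 10: up-left to 5, up to 1, 2× down-right (reaching 11), up-right to 8, up-left to 3, left to 2 — 7 moves in all.
Check: order respected (1 at step 2, 11 at step 4, 8 at step 5); 7 moves as required.

10 - 5 - 1 - 6 - 11 - 8 - 3 - 2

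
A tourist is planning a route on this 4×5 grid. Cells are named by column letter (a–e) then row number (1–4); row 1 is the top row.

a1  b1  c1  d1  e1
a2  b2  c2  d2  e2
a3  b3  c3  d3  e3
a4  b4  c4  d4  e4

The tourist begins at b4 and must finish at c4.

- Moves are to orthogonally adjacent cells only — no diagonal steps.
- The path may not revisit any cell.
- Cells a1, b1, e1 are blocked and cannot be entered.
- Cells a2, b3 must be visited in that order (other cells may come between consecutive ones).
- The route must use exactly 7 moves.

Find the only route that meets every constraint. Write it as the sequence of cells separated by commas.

b4, a4, a3, a2, b2, b3, c3, c4

The waypoints must appear in the order a2, b3, with no cell reused.
Route from b4: left to a4, 2× up (reaching a2), right to b2, down to b3, right to c3, down to c4 — 7 moves in all.
Check: order respected (a2 at step 3, b3 at step 5); 7 moves as required.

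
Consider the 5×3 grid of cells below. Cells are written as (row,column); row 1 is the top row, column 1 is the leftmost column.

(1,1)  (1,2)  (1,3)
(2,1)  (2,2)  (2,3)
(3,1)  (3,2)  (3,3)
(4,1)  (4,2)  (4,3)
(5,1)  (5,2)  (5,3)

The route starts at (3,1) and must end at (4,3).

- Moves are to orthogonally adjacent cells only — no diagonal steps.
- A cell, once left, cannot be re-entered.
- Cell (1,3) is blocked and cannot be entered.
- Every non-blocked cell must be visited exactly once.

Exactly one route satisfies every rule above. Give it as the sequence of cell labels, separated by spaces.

(3,1) (2,1) (1,1) (1,2) (2,2) (2,3) (3,3) (3,2) (4,2) (4,1) (5,1) (5,2) (5,3) (4,3)

Need to visit all 14 open cells exactly once, starting at (3,1) and ending at (4,3).
Cell (1,1) has only two open neighbours ((2,1) and (1,2)), so the path must pass straight through it: one of those is the cell it's entered from and the other is where it exits.
Route from (3,1): up 2 to (1,1), right 1 to (1,2), down 1 to (2,2), right 1 to (2,3), down 1 to (3,3), left 1 to (3,2), down 1 to (4,2), left 1 to (4,1), down 1 to (5,1), right 2 to (5,3), up 1 to (4,3) — 13 moves in all.
Check: all 14 open cells covered.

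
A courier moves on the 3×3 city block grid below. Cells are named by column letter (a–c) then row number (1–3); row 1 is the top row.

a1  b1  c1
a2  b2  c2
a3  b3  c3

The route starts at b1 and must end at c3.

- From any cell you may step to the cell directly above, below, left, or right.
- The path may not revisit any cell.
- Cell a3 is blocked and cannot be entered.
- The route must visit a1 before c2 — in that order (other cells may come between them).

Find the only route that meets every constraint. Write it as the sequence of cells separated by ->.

b1 -> a1 -> a2 -> b2 -> c2 -> c3

The waypoints must appear in the order a1, c2, with no cell reused.
Route from b1: left to a1, down to a2, 2× right (reaching c2), down to c3 — 5 moves in all.
Check: order respected (a1 at step 1, c2 at step 4).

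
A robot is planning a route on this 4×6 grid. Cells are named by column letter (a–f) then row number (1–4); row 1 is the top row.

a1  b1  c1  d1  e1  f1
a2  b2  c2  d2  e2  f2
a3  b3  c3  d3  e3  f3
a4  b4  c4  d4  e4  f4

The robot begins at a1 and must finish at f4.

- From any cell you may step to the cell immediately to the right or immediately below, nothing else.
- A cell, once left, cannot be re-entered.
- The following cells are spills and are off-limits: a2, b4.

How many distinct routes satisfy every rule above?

A right/down-only route from a1 to f4 makes exactly 3 down-moves and 5 right-moves in some order.
With no other constraints that would be C(8,3) = 56 routes.
Subtract routes through each blocked cell (inclusion–exclusion for overlaps): − through a2: 21 − through b4: 4 + through a2&b4: 3 → 34.
That gives 34 routes.

34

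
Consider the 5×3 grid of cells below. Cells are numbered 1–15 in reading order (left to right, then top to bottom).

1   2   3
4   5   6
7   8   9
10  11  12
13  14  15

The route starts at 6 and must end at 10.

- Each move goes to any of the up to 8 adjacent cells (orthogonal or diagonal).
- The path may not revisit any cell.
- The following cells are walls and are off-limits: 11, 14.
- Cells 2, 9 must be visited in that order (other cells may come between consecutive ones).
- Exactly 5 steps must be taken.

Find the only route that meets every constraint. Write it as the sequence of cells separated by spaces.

The waypoints must appear in the order 2, 9, with no cell reused.
Route from 6: up-left to 2, down to 5, down-right to 9, left to 8, down-left to 10 — 5 moves in all.
Check: order respected (2 at step 1, 9 at step 3); 5 moves as required.

6 2 5 9 8 10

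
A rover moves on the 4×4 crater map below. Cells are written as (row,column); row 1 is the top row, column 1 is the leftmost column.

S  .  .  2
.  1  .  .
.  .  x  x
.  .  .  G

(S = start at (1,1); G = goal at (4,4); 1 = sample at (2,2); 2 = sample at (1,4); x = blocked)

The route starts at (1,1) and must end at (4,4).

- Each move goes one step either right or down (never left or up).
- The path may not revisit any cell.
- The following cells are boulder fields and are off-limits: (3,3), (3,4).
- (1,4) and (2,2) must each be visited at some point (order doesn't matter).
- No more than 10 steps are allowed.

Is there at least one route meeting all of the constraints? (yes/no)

(2,2) is below but to the left of (1,4): going (1,4) → (2,2) would need a leftward move and (2,2) → (1,4) an upward move, so no right/down-only route can visit both required cells.

no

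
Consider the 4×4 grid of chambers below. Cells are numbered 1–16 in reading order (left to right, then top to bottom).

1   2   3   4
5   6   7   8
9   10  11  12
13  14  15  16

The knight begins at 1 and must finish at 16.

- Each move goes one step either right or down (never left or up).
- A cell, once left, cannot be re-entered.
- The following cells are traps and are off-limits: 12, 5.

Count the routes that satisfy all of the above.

A right/down-only route from 1 to 16 makes exactly 3 down-moves and 3 right-moves in some order.
With no other constraints that would be C(6,3) = 20 routes.
Subtract routes through each blocked cell (inclusion–exclusion for overlaps): − through 5: 10 − through 12: 10 + through 5&12: 4 → 4.
That gives 4 routes.

4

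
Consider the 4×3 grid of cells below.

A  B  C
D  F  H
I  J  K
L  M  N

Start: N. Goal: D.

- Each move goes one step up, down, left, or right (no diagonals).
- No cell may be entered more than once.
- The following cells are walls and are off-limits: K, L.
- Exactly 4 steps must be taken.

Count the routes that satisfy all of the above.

Need simple routes of exactly 4 moves from N to D (Manhattan distance 4, so 0 moves are spent on a detour and 0 undoing it).
Enumerating: N M J F D | N M J I D.
That gives 2 routes.

2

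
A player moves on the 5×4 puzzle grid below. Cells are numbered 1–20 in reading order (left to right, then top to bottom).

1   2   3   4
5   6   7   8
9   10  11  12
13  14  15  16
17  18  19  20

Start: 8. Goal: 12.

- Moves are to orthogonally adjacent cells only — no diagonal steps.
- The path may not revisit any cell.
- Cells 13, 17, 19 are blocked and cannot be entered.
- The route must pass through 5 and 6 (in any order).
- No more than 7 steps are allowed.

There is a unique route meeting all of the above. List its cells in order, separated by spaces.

The 7-move cap with required stops at 5, 6 leaves no slack for detours.
Route from 8: left 3 to 5, down 1 to 9, right 3 to 12 — 7 moves in all.
Check: all required cells visited; 7 ≤ 7 moves.

8 7 6 5 9 10 11 12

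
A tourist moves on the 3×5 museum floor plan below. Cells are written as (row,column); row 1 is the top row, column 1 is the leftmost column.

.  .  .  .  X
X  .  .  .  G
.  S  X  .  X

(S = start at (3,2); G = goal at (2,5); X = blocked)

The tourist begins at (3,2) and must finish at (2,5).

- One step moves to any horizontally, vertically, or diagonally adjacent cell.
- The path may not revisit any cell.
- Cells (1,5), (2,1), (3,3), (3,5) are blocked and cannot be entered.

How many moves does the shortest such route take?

3

With diagonal moves allowed, the Chebyshev distance max(|Δrow|,|Δcol|) from (3,2) to (2,5) is 3, so at least 3 moves are needed.
A route of 3 moves achieves this: (3,2) → (2,3) → (1,4) → (2,5).
Since 3 matches the lower bound, it is optimal.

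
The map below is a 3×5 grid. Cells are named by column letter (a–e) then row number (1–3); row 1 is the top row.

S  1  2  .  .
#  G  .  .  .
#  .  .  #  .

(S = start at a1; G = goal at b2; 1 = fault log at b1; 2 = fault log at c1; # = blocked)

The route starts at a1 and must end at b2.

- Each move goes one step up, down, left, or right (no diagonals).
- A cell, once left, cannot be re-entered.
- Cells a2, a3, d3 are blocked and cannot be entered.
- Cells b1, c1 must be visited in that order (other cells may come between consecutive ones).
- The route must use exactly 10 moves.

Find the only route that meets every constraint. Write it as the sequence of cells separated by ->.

a1 -> b1 -> c1 -> d1 -> e1 -> e2 -> d2 -> c2 -> c3 -> b3 -> b2

The waypoints must appear in the order b1, c1, with no cell reused.
Route from a1: 4× right (reaching e1), down to e2, 2× left (reaching c2), down to c3, left to b3, up to b2 — 10 moves in all.
Check: order respected (1 at step 1, 2 at step 2); 10 moves as required.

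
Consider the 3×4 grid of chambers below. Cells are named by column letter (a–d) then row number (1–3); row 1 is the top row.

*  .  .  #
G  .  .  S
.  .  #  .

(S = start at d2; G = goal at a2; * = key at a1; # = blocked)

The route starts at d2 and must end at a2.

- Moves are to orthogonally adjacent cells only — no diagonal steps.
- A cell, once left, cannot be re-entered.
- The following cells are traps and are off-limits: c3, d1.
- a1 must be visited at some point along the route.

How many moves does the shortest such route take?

5

Any route passes through a1 somewhere between d2 and a2. Summing Manhattan distances along the two legs (d2 → a1 → a2) gives a lower bound of 4 + 1 = 5 moves.
A route of 5 moves achieves this: d2 → c2 → c1 → b1 → a1 → a2.
Since 5 matches the lower bound, it is optimal.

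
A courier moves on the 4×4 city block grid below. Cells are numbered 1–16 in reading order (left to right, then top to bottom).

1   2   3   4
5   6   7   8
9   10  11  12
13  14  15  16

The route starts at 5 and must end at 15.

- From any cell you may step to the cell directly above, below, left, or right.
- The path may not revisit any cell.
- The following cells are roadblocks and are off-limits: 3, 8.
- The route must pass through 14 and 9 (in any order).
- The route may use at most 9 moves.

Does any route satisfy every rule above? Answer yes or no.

yes

One route that works: 5 → 9 → 13 → 14 → 15.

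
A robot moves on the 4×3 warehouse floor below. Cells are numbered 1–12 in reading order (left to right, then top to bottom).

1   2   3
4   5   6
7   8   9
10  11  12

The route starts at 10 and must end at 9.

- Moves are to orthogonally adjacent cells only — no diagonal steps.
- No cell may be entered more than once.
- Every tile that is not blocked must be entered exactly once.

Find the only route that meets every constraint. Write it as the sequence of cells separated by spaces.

Need to visit all 12 open cells exactly once, starting at 10 and ending at 9.
Cell 12 has only two open neighbours (9 and 11), so the path must pass straight through it: one of those is the cell it's entered from and the other is where it exits.
Route from 10: 3× up (reaching 1), 2× right (reaching 3), down to 6, left to 5, 2× down (reaching 11), right to 12, up to 9 — 11 moves in all.
Check: all 12 open cells covered.

10 7 4 1 2 3 6 5 8 11 12 9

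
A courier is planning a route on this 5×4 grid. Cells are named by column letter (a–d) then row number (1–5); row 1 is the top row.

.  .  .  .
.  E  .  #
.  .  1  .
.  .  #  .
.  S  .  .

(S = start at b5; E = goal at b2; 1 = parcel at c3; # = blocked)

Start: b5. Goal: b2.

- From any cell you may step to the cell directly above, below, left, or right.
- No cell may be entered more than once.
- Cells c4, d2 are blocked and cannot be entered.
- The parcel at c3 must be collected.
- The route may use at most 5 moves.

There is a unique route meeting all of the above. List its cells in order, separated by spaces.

Any route must reach c3 and still end at b2 within 5 moves, so the order of the required stops is forced.
Route from b5: 2× up (reaching b3), right to c3, up to c2, left to b2 — 5 moves in all.
Check: all required cells visited; 5 ≤ 5 moves.

b5 b4 b3 c3 c2 b2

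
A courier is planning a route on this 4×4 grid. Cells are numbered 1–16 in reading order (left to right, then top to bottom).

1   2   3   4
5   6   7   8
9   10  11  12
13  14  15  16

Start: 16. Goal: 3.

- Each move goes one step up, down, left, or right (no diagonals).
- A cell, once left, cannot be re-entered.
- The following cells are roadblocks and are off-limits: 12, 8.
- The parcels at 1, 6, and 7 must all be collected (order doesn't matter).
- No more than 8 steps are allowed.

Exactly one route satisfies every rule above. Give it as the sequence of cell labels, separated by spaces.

The budget equals the shortest possible length, so every move has to be on a shortest route through the required cells.
Route from 16: left 1 to 15, up 2 to 7, left 2 to 5, up 1 to 1, right 2 to 3 — 8 moves in all.
Check: all required cells visited; 8 ≤ 8 moves.

16 15 11 7 6 5 1 2 3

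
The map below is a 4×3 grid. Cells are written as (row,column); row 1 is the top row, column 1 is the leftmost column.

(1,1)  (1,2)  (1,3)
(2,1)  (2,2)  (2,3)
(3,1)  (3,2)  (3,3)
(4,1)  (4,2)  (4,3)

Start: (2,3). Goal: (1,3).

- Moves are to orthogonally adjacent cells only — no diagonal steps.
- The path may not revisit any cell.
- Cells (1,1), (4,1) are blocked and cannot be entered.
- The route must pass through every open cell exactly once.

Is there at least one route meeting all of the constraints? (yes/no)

yes

One route that works: (2,3) → (3,3) → (4,3) → (4,2) → (3,2) → (3,1) → (2,1) → (2,2) → (1,2) → (1,3).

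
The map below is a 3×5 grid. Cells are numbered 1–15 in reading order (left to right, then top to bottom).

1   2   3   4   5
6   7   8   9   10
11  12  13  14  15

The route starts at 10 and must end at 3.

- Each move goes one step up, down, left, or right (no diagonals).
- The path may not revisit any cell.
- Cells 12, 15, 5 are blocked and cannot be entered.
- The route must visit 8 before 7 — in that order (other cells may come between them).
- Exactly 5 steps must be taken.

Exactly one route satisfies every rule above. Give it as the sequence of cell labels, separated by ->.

10 -> 9 -> 8 -> 7 -> 2 -> 3

The waypoints must appear in the order 8, 7, with no cell reused.
Route from 10: left 3 to 7, up 1 to 2, right 1 to 3 — 5 moves in all.
Check: order respected (8 at step 2, 7 at step 3); 5 moves as required.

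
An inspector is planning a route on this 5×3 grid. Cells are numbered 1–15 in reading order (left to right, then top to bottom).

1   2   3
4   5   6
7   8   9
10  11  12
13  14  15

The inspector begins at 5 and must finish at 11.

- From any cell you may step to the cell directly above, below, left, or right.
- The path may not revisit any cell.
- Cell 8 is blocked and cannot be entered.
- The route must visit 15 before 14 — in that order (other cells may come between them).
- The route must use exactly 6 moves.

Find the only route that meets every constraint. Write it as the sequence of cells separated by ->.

5 -> 6 -> 9 -> 12 -> 15 -> 14 -> 11

The waypoints must appear in the order 15, 14, with no cell reused.
Route from 5: right to 6, 3× down (reaching 15), left to 14, up to 11 — 6 moves in all.
Check: order respected (15 at step 4, 14 at step 5); 6 moves as required.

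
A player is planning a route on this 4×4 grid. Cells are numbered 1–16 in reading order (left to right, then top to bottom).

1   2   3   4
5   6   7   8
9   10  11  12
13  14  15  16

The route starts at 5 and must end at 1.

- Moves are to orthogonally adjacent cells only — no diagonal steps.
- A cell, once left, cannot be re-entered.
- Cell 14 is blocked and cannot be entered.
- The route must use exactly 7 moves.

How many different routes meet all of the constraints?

5

Need simple routes of exactly 7 moves from 5 to 1 (Manhattan distance 1, so 3 moves are spent on a detour and 3 undoing it).
Enumerating: 5 9 10 6 7 3 2 1 | 5 9 10 11 7 3 2 1 | 5 9 10 11 7 6 2 1 | 5 6 10 11 7 3 2 1 | 5 6 7 8 4 3 2 1.
That gives 5 routes.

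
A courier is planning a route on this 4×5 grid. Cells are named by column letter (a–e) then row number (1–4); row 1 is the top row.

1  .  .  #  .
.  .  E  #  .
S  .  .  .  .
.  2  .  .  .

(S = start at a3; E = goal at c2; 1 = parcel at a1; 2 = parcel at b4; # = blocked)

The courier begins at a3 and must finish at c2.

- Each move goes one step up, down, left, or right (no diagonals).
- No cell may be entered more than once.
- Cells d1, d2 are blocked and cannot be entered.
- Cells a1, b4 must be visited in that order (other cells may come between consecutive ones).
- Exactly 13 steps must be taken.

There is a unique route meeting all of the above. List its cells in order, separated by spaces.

a3 a2 a1 b1 b2 b3 b4 c4 d4 e4 e3 d3 c3 c2

The waypoints must appear in the order a1, b4, with no cell reused.
Route from a3: up 2 to a1, right 1 to b1, down 3 to b4, right 3 to e4, up 1 to e3, left 2 to c3, up 1 to c2 — 13 moves in all.
Check: order respected (1 at step 2, 2 at step 6); 13 moves as required.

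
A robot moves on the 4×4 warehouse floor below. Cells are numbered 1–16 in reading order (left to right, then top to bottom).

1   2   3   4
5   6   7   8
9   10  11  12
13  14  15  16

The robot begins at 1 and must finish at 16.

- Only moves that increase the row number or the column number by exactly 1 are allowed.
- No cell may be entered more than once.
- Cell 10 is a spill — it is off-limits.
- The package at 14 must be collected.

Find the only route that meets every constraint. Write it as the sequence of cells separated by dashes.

1 - 5 - 9 - 13 - 14 - 15 - 16

Moves only go right or down, so the column and row indices never decrease.
Route from 1: 3× down (reaching 13), 3× right (reaching 16) — 6 moves in all.
Check: all required cells visited.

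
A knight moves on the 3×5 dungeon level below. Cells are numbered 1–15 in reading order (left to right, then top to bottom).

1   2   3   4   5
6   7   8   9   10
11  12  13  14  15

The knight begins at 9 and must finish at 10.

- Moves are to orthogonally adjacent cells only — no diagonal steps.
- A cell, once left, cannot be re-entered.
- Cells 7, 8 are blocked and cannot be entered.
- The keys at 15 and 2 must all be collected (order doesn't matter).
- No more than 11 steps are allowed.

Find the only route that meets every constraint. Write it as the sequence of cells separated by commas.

9, 4, 3, 2, 1, 6, 11, 12, 13, 14, 15, 10

The budget equals the shortest possible length, so every move has to be on a shortest route through the required cells.
Route from 9: up 1 to 4, left 3 to 1, down 2 to 11, right 4 to 15, up 1 to 10 — 11 moves in all.
Check: all required cells visited; 11 ≤ 11 moves.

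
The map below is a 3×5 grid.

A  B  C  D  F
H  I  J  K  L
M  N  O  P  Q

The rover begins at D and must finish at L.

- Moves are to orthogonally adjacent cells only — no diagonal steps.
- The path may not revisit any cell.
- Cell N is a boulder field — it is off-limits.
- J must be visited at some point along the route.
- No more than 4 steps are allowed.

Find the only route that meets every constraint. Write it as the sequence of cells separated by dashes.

D - C - J - K - L

The 4-move cap with required stops at J leaves no slack for detours.
Route from D: left 1 to C, down 1 to J, right 2 to L — 4 moves in all.
Check: all required cells visited; 4 ≤ 4 moves.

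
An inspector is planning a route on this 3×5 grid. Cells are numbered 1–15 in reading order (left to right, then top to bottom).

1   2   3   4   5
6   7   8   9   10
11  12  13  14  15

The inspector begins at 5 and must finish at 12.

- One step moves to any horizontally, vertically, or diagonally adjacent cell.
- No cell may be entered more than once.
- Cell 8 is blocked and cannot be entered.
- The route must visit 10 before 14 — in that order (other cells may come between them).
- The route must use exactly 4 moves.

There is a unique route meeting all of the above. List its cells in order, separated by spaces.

5 10 14 13 12

The waypoints must appear in the order 10, 14, with no cell reused.
Route from 5: down to 10, down-left to 14, 2× left (reaching 12) — 4 moves in all.
Check: order respected (10 at step 1, 14 at step 2); 4 moves as required.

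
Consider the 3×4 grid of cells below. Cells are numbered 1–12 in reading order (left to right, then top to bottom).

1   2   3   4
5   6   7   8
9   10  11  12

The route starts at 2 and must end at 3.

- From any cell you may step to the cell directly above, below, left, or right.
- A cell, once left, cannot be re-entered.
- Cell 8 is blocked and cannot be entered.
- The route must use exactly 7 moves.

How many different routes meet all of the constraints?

Need simple routes of exactly 7 moves from 2 to 3 (Manhattan distance 1, so 3 moves are spent on a detour and 3 undoing it).
Enumerating: 2 6 5 9 10 11 7 3 | 2 1 5 9 10 6 7 3 | 2 1 5 9 10 11 7 3 | 2 1 5 6 10 11 7 3.
That gives 4 routes.

4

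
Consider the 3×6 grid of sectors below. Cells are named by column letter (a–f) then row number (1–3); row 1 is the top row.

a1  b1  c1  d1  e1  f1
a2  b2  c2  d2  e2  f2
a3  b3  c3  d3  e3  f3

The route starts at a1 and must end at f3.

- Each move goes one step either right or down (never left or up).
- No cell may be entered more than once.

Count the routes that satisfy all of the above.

A right/down-only route from a1 to f3 makes exactly 2 down-moves and 5 right-moves in some order.
With no other constraints that would be C(7,2) = 21 routes.
That gives 21 routes.

21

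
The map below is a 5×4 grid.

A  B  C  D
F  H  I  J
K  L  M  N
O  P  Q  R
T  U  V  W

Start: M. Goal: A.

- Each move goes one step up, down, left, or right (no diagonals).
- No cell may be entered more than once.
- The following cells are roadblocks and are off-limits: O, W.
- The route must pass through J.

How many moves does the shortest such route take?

6

Any route passes through J somewhere between M and A. Summing Manhattan distances along the two legs (M → J → A) gives a lower bound of 2 + 4 = 6 moves.
A route of 6 moves achieves this: M → I → J → D → C → B → A.
Since 6 matches the lower bound, it is optimal.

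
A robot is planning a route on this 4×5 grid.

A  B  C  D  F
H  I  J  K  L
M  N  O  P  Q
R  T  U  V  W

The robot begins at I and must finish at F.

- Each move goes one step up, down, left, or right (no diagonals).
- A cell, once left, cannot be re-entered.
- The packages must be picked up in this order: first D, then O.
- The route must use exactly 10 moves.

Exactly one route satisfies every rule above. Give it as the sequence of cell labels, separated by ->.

The waypoints must appear in the order D, O, with no cell reused.
Route from I: up to B, 2× right (reaching D), down to K, left to J, down to O, 2× right (reaching Q), 2× up (reaching F) — 10 moves in all.
Check: order respected (D at step 3, O at step 6); 10 moves as required.

I -> B -> C -> D -> K -> J -> O -> P -> Q -> L -> F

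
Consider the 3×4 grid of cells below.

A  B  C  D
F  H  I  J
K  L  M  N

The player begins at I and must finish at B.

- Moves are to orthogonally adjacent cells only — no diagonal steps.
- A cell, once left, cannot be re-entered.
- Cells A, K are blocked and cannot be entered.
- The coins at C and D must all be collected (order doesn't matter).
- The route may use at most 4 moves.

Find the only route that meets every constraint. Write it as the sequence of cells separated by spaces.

The 4-move cap with required stops at C, D leaves no slack for detours.
Route from I: right to J, up to D, 2× left (reaching B) — 4 moves in all.
Check: all required cells visited; 4 ≤ 4 moves.

I J D C B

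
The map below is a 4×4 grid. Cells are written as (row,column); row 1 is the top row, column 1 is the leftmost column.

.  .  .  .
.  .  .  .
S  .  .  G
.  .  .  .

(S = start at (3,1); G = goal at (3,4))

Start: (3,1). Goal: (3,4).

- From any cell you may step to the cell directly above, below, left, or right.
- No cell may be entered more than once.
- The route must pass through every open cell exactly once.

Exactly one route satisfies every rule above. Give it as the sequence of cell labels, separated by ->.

(3,1) -> (4,1) -> (4,2) -> (3,2) -> (2,2) -> (2,1) -> (1,1) -> (1,2) -> (1,3) -> (1,4) -> (2,4) -> (2,3) -> (3,3) -> (4,3) -> (4,4) -> (3,4)

Need to visit all 16 open cells exactly once, starting at (3,1) and ending at (3,4).
Cell (4,4) has only two open neighbours ((3,4) and (4,3)), so the path must pass straight through it: one of those is the cell it's entered from and the other is where it exits.
Route from (3,1): down to (4,1), right to (4,2), 2× up (reaching (2,2)), left to (2,1), up to (1,1), 3× right (reaching (1,4)), down to (2,4), left to (2,3), 2× down (reaching (4,3)), right to (4,4), up to (3,4) — 15 moves in all.
Check: all 16 open cells covered.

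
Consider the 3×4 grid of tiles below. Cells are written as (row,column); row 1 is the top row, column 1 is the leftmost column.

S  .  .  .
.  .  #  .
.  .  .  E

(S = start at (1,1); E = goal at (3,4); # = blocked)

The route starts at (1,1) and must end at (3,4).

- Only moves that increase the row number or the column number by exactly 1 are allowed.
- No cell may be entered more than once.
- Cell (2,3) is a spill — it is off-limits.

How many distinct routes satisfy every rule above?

4

A right/down-only route from (1,1) to (3,4) makes exactly 2 down-moves and 3 right-moves in some order.
With no other constraints that would be C(5,2) = 10 routes.
Subtract routes through each blocked cell (inclusion–exclusion for overlaps): − through (2,3): 6 → 4.
That gives 4 routes.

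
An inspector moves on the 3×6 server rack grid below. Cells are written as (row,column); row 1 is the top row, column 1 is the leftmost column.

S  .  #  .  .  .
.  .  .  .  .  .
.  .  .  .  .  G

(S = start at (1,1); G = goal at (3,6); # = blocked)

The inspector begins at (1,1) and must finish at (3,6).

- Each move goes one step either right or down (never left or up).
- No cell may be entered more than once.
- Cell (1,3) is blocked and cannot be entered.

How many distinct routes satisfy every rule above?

A right/down-only route from (1,1) to (3,6) makes exactly 2 down-moves and 5 right-moves in some order.
With no other constraints that would be C(7,2) = 21 routes.
Subtract routes through each blocked cell (inclusion–exclusion for overlaps): − through (1,3): 10 → 11.
That gives 11 routes.

11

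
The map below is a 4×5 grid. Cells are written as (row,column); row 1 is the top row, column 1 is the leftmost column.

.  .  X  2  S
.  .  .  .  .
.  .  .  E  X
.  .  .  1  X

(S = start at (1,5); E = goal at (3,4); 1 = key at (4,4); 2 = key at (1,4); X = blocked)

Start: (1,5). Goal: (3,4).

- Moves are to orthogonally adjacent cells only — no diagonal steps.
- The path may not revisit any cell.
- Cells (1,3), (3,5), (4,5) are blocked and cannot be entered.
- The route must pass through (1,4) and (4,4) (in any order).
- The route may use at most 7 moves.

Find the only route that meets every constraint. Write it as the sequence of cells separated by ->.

The 7-move cap with required stops at (1,4), (4,4) leaves no slack for detours.
Route from (1,5): left to (1,4), down to (2,4), left to (2,3), 2× down (reaching (4,3)), right to (4,4), up to (3,4) — 7 moves in all.
Check: all required cells visited; 7 ≤ 7 moves.

(1,5) -> (1,4) -> (2,4) -> (2,3) -> (3,3) -> (4,3) -> (4,4) -> (3,4)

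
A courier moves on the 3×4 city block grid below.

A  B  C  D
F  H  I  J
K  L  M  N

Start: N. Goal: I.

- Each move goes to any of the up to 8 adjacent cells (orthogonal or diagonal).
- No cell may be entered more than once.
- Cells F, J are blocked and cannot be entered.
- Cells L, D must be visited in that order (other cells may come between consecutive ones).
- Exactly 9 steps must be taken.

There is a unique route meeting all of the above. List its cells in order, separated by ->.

The waypoints must appear in the order L, D, with no cell reused.
Route from N: left 3 to K, up-right 1 to H, up-left 1 to A, right 3 to D, down-left 1 to I — 9 moves in all.
Check: order respected (L at step 2, D at step 8); 9 moves as required.

N -> M -> L -> K -> H -> A -> B -> C -> D -> I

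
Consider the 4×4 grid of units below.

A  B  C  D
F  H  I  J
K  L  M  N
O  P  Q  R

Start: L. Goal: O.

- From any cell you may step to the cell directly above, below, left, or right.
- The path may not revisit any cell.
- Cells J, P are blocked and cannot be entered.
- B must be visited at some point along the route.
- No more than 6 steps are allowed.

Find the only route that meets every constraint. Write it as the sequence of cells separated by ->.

The 6-move cap with required stops at B leaves no slack for detours.
Route from L: up 2 to B, left 1 to A, down 3 to O — 6 moves in all.
Check: all required cells visited; 6 ≤ 6 moves.

L -> H -> B -> A -> F -> K -> O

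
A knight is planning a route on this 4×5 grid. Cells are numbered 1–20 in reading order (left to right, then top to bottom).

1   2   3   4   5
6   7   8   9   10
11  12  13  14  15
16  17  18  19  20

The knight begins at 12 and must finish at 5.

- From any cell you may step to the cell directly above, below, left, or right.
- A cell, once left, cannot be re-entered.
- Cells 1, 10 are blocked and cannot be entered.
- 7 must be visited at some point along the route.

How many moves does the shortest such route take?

Any route passes through 7 somewhere between 12 and 5. Summing Manhattan distances along the two legs (12 → 7 → 5) gives a lower bound of 1 + 4 = 5 moves.
A route of 5 moves achieves this: 12 → 7 → 2 → 3 → 4 → 5.
Since 5 matches the lower bound, it is optimal.

5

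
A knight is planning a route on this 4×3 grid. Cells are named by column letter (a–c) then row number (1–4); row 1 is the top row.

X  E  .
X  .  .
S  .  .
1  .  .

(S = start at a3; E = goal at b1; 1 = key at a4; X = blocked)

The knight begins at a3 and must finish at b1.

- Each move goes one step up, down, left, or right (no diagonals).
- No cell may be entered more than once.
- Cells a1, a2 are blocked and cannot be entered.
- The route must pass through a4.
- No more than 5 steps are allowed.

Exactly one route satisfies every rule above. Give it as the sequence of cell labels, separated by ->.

a3 -> a4 -> b4 -> b3 -> b2 -> b1

Any route must reach a4 and still end at b1 within 5 moves, so the order of the required stops is forced.
Route from a3: down 1 to a4, right 1 to b4, up 3 to b1 — 5 moves in all.
Check: all required cells visited; 5 ≤ 5 moves.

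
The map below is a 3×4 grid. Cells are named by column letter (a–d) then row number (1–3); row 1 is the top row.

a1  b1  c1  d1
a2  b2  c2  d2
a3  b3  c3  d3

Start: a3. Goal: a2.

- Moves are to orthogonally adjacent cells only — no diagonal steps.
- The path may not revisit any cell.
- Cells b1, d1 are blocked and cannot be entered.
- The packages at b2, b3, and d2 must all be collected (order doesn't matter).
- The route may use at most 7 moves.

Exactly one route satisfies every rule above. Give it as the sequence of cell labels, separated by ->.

a3 -> b3 -> c3 -> d3 -> d2 -> c2 -> b2 -> a2

Any route must reach b2, b3, and d2 and still end at a2 within 7 moves, so the order of the required stops is forced.
Route from a3: 3× right (reaching d3), up to d2, 3× left (reaching a2) — 7 moves in all.
Check: all required cells visited; 7 ≤ 7 moves.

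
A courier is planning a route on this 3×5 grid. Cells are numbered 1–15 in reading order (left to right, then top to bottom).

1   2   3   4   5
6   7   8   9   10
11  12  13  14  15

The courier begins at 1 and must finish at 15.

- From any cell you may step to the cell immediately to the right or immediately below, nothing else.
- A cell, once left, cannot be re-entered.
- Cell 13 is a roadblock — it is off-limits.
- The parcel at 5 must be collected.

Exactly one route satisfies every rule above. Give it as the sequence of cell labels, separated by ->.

Moves only go right or down, so the column and row indices never decrease.
Route from 1: 4× right (reaching 5), 2× down (reaching 15) — 6 moves in all.
Check: all required cells visited.

1 -> 2 -> 3 -> 4 -> 5 -> 10 -> 15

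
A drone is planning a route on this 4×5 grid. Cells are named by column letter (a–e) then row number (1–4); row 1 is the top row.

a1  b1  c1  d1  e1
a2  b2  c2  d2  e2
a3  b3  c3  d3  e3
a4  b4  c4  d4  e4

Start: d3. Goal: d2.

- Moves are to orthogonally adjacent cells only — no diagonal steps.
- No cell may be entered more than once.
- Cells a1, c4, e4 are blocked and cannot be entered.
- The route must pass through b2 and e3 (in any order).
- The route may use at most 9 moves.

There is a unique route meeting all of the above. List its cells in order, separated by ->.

The budget equals the shortest possible length, so every move has to be on a shortest route through the required cells.
Route from d3: right to e3, 2× up (reaching e1), 3× left (reaching b1), down to b2, 2× right (reaching d2) — 9 moves in all.
Check: all required cells visited; 9 ≤ 9 moves.

d3 -> e3 -> e2 -> e1 -> d1 -> c1 -> b1 -> b2 -> c2 -> d2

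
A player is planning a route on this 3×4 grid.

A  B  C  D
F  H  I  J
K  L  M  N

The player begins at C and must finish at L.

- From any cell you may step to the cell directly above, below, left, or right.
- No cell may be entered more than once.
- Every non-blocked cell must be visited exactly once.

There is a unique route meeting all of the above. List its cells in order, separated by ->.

Need to visit all 12 open cells exactly once, starting at C and ending at L.
Cell N has only two open neighbours (J and M), so the path must pass straight through it: one of those is the cell it's entered from and the other is where it exits.
Route from C: right 1 to D, down 2 to N, left 1 to M, up 1 to I, left 1 to H, up 1 to B, left 1 to A, down 2 to K, right 1 to L — 11 moves in all.
Check: all 12 open cells covered.

C -> D -> J -> N -> M -> I -> H -> B -> A -> F -> K -> L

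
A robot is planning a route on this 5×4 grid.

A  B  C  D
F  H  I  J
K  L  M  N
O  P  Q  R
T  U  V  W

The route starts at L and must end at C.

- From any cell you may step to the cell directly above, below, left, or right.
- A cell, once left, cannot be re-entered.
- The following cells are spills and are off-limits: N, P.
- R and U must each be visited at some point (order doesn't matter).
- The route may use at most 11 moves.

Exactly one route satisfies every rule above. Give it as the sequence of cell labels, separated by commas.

The budget equals the shortest possible length, so every move has to be on a shortest route through the required cells.
Route from L: left 1 to K, down 2 to T, right 3 to W, up 1 to R, left 1 to Q, up 3 to C — 11 moves in all.
Check: all required cells visited; 11 ≤ 11 moves.

L, K, O, T, U, V, W, R, Q, M, I, C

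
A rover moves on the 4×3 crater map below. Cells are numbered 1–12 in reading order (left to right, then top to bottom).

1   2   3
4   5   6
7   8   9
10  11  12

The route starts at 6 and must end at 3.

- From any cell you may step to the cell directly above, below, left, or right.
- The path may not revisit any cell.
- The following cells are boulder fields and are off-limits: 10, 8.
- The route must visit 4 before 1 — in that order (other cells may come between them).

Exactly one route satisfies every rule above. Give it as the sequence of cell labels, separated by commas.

The waypoints must appear in the order 4, 1, with no cell reused.
Route from 6: 2× left (reaching 4), up to 1, 2× right (reaching 3) — 5 moves in all.
Check: order respected (4 at step 2, 1 at step 3).

6, 5, 4, 1, 2, 3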